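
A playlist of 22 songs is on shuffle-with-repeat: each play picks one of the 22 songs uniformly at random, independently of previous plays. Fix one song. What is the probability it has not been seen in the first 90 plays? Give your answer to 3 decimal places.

0.015

Each play misses the fixed song with probability (22-1)/22 = 21/22, independently.
P(still missing after 90) = (21/22)^90 = 0.0152.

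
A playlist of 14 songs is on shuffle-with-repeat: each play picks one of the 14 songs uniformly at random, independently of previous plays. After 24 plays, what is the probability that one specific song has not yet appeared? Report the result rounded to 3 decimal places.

0.169

Each play misses the fixed song with probability (14-1)/14 = 13/14, independently.
P(still missing after 24) = (13/14)^24 = 0.1689.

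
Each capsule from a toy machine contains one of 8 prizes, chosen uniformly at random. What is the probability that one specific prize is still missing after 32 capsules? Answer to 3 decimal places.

0.014

On each capsule the fixed prize fails to appear with probability 7/8.
P(still missing after 32) = (7/8)^32 = 0.0139.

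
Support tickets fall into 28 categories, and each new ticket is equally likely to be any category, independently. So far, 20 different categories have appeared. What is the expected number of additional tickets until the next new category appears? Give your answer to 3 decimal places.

The number of tickets until the next new category is geometric with success probability 8/28, so its mean is 28/8.
E = 28/8 = 3.5000.

3.500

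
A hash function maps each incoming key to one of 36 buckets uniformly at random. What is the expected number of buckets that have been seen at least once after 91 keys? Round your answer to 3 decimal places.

For each bucket, P(seen in 91 keys) = 1 - (35/36)^91 = 0.9230.
By linearity of expectation, E[distinct seen] = 36·(1 - (35/36)^91) = 33.2269.

33.227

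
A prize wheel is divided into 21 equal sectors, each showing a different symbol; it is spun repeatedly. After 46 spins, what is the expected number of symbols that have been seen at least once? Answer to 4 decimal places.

18.7741

For each symbol, P(seen in 46 spins) = 1 - (20/21)^46 = 0.89400.
By linearity of expectation, E[distinct seen] = 21·(1 - (20/21)^46) = 18.77407.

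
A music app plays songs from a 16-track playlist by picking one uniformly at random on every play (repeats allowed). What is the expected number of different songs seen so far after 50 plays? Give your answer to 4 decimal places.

For each song, P(seen in 50 plays) = 1 - (15/16)^50 = 0.96032.
By linearity of expectation, E[distinct seen] = 16·(1 - (15/16)^50) = 15.36513.

15.3651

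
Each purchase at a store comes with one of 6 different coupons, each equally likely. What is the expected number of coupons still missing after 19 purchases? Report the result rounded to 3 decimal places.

0.188

For each coupon, P(unseen after 19) = (5/6)^19 = 0.0313.
By linearity of expectation, E[unseen] = 6·(5/6)^19 = 0.1878.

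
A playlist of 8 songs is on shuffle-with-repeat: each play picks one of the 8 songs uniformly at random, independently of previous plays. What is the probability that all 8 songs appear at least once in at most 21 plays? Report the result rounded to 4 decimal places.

Let A_i be the event that song i is missing after 21 plays. By inclusion–exclusion on the A_i,
P(all seen) = Σ_{j=0}^{8} (-1)^j C(8,j)((8-j)/8)^21
= 1.00000 - 0.48446 + 0.06660 - 0.00290 + 0.00003 - 0.00000 + 0.00000 - 0.00000 + 0.00000
= 0.57927.

0.5793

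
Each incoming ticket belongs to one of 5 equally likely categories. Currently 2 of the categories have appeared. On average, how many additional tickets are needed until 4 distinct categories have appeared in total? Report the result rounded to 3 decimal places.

With k distinct categories already seen, the next new one takes an expected 5/(5-k) tickets.
Sum over k = 2,...,3: E = 5/3 + 5/2 = 4.1667.

4.167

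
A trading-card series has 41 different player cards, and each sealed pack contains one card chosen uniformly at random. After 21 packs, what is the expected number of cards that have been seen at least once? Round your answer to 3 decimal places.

16.589

For each card, P(seen in 21 packs) = 1 - (40/41)^21 = 0.4046.
By linearity of expectation, E[distinct seen] = 41·(1 - (40/41)^21) = 16.5892.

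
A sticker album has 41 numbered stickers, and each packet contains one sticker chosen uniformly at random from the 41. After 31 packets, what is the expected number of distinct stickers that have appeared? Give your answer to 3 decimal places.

For each sticker, P(seen in 31 packets) = 1 - (40/41)^31 = 0.5349.
By linearity of expectation, E[distinct seen] = 41·(1 - (40/41)^31) = 21.9303.

21.930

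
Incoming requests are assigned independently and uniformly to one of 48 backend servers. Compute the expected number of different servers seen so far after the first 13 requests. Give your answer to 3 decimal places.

For each server, P(seen in 13 requests) = 1 - (47/48)^13 = 0.2394.
By linearity of expectation, E[distinct seen] = 48·(1 - (47/48)^13) = 11.4929.

11.493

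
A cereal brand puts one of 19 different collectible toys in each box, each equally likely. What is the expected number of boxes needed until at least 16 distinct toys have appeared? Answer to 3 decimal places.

With k distinct toys already seen, the next new one arrives after an expected 19/(19-k) boxes.
Sum over k = 0,...,15: E = 19/19 + 19/18 + 19/17 + ... + 19/5 + 19/4 = 32.5737.

32.574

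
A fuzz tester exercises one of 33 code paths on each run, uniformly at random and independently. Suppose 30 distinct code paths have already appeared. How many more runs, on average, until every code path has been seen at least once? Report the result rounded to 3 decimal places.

60.500

The wait to go from k to k+1 distinct code paths is geometric with mean 33/(33-k).
Sum over k = 30,...,32: E = 33/3 + 33/2 + 33/1 = 60.5000.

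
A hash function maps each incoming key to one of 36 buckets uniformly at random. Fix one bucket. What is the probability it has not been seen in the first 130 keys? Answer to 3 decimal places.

Each key misses the fixed bucket with probability (36-1)/36 = 35/36, independently.
P(still missing after 130) = (35/36)^130 = 0.0257.

0.026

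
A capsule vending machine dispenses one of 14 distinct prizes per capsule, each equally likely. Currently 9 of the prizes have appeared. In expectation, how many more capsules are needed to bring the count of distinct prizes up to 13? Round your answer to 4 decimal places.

17.9667

From k distinct to k+1 distinct takes on average 14/(14-k) capsules.
Sum over k = 9,...,12: E = 14/5 + 14/4 + 14/3 + 14/2 = 17.96667.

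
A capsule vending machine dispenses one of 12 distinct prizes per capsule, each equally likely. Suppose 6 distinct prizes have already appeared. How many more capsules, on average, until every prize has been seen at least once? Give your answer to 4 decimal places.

From k distinct to k+1 distinct takes on average 12/(12-k) capsules.
Sum over k = 6,...,11: E = 12/6 + 12/5 + 12/4 + 12/3 + 12/2 + 12/1 = 29.40000.

29.4000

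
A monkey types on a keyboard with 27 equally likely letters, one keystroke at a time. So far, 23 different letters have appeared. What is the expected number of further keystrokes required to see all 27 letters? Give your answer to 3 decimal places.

With k distinct letters already seen, the next new one takes an expected 27/(27-k) keystrokes.
Sum over k = 23,...,26: E = 27/4 + 27/3 + 27/2 + 27/1 = 56.2500.

56.250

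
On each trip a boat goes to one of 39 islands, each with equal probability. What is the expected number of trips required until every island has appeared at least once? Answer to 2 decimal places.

The wait to go from k to k+1 distinct islands is geometric with mean 39/(39-k).
E[T] = 39/39 + 39/38 + 39/37 + ... + 39/2 + 39/1 = 39·H_{39}.
H_{39} = 4.254, so E[T] = 165.888.

165.89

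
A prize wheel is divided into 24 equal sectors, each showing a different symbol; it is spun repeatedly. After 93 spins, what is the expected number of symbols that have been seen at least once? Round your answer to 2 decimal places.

For each symbol, P(seen in 93 spins) = 1 - (23/24)^93 = 0.981.
By linearity of expectation, E[distinct seen] = 24·(1 - (23/24)^93) = 23.542.

23.54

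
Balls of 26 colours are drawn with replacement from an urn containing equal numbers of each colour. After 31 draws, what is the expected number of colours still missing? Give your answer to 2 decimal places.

7.71

For each colour, P(unseen after 31) = (25/26)^31 = 0.296.
By linearity of expectation, E[unseen] = 26·(25/26)^31 = 7.708.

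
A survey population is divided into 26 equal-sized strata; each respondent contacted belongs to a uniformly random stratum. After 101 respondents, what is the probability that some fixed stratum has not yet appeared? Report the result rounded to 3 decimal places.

0.019

Each respondent misses the fixed stratum with probability (26-1)/26 = 25/26, independently.
P(still missing after 101) = (25/26)^101 = 0.0190.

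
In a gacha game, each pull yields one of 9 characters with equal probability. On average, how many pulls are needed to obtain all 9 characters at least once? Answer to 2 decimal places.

25.46

After k distinct characters have appeared, the next pull gives a new one with probability (9-k)/9, so the expected wait for the (k+1)-th is 9/(9-k).
E[T] = 9/9 + 9/8 + 9/7 + ... + 9/2 + 9/1 = 9·H_{9}.
H_{9} = 2.829, so E[T] = 25.461.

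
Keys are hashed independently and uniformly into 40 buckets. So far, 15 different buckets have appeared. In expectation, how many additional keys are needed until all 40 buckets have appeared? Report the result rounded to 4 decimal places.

With k distinct buckets already seen, the next new one takes an expected 40/(40-k) keys.
Sum over k = 15,...,39: E = 40/25 + 40/24 + 40/23 + ... + 40/2 + 40/1 = 152.63833.

152.6383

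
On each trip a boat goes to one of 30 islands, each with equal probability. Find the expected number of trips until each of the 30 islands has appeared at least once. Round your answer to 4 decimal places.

The wait to go from k to k+1 distinct islands is geometric with mean 30/(30-k).
E[T] = 30/30 + 30/29 + 30/28 + ... + 30/2 + 30/1 = 30·H_{30}.
H_{30} = 3.99499, so E[T] = 119.84961.

119.8496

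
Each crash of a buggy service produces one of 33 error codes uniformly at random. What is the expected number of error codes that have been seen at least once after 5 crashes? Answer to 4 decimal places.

4.7060

For each error code, P(seen in 5 crashes) = 1 - (32/33)^5 = 0.14261.
By linearity of expectation, E[distinct seen] = 33·(1 - (32/33)^5) = 4.70601.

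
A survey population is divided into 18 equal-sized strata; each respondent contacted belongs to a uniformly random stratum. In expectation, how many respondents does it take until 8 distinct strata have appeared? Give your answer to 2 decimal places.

Going from k to k+1 distinct takes a geometric number of respondents with mean 18/(18-k).
Sum over k = 0,...,7: E = 18/18 + 18/17 + 18/16 + ... + 18/12 + 18/11 = 10.191.

10.19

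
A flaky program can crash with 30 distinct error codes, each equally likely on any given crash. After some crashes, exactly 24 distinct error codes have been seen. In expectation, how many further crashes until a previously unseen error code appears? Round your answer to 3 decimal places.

5.000

The number of crashes until the next new error code is geometric with success probability 6/30, so its mean is 30/6.
E = 30/6 = 5.0000.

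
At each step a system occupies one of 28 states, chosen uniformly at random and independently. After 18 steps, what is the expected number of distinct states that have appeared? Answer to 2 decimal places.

For each state, P(seen in 18 steps) = 1 - (27/28)^18 = 0.480.
By linearity of expectation, E[distinct seen] = 28·(1 - (27/28)^18) = 13.450.

13.45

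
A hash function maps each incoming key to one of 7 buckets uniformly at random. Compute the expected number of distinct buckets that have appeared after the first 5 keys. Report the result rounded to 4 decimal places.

For each bucket, P(seen in 5 keys) = 1 - (6/7)^5 = 0.53734.
By linearity of expectation, E[distinct seen] = 7·(1 - (6/7)^5) = 3.76135.

3.7613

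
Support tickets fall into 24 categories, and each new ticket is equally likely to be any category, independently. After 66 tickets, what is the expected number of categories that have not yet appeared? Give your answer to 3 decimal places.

1.446

For each category, P(unseen after 66) = (23/24)^66 = 0.0603.
By linearity of expectation, E[unseen] = 24·(23/24)^66 = 1.4465.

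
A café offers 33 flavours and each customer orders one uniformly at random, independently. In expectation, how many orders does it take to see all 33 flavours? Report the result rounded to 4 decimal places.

134.9303

After k distinct flavours have appeared, the next order gives a new one with probability (33-k)/33, so the expected wait for the (k+1)-th is 33/(33-k).
E[T] = 33/33 + 33/32 + 33/31 + ... + 33/2 + 33/1 = 33·H_{33}.
H_{33} = 4.08880, so E[T] = 134.93034.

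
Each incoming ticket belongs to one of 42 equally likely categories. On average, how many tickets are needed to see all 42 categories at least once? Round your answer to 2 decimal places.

181.72

Split into phases: going from k distinct to k+1 distinct takes on average 42/(42-k) tickets.
E[T] = 42/42 + 42/41 + 42/40 + ... + 42/2 + 42/1 = 42·H_{42}.
H_{42} = 4.327, so E[T] = 181.723.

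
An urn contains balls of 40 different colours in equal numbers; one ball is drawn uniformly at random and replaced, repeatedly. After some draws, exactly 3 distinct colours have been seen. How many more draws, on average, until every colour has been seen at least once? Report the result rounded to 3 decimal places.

168.063

From k distinct to k+1 distinct takes on average 40/(40-k) draws.
Sum over k = 3,...,39: E = 40/37 + 40/36 + 40/35 + ... + 40/2 + 40/1 = 168.0634.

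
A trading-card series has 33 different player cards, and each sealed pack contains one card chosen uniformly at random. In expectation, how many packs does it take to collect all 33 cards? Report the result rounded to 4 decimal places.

134.9303

Split into phases: going from k distinct to k+1 distinct takes on average 33/(33-k) packs.
E[T] = 33/33 + 33/32 + 33/31 + ... + 33/2 + 33/1 = 33·H_{33}.
H_{33} = 4.08880, so E[T] = 134.93034.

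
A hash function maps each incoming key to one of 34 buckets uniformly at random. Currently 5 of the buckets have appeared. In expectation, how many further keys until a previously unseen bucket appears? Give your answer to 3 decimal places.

The number of keys until the next new bucket is geometric with success probability 29/34, so its mean is 34/29.
E = 34/29 = 1.1724.

1.172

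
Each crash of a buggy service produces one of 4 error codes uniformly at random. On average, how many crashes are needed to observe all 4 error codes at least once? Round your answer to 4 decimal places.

Split into phases: going from k distinct to k+1 distinct takes on average 4/(4-k) crashes.
E[T] = 4/4 + 4/3 + 4/2 + 4/1 = 4·H_{4}.
H_{4} = 2.08333, so E[T] = 8.33333.

8.3333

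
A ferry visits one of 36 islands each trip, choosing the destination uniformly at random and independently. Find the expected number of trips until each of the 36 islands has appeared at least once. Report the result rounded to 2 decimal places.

150.28

Split into phases: going from k distinct to k+1 distinct takes on average 36/(36-k) trips.
E[T] = 36/36 + 36/35 + 36/34 + ... + 36/2 + 36/1 = 36·H_{36}.
H_{36} = 4.175, so E[T] = 150.284.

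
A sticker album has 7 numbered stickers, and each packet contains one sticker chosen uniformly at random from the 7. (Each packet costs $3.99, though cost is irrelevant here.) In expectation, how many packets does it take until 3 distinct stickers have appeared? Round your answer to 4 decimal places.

3.5667

Going from k to k+1 distinct takes a geometric number of packets with mean 7/(7-k).
Sum over k = 0,...,2: E = 7/7 + 7/6 + 7/5 = 3.56667.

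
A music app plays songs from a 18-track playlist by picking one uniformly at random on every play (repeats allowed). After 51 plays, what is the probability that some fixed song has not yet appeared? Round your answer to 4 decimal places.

0.0542

Each play misses the fixed song with probability (18-1)/18 = 17/18, independently.
P(still missing after 51) = (17/18)^51 = 0.05420.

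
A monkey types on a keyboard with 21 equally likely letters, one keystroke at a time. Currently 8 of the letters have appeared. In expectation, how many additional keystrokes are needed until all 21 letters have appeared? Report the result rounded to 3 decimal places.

66.783

From k distinct to k+1 distinct takes on average 21/(21-k) keystrokes.
Sum over k = 8,...,20: E = 21/13 + 21/12 + 21/11 + ... + 21/2 + 21/1 = 66.7828.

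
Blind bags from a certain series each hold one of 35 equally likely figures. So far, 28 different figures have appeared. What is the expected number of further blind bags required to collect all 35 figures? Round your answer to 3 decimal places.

90.750

With k distinct figures already seen, the next new one takes an expected 35/(35-k) blind bags.
Sum over k = 28,...,34: E = 35/7 + 35/6 + 35/5 + ... + 35/2 + 35/1 = 90.7500.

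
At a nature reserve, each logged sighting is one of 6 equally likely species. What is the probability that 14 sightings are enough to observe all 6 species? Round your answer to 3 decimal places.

By inclusion–exclusion over which species are missing,
P(all seen) = Σ_{j=0}^{6} (-1)^j C(6,j)((6-j)/6)^14
= 1.0000 - 0.4673 + 0.0514 - 0.0012 + 0.0000 - 0.0000 + 0.0000
= 0.5828.

0.583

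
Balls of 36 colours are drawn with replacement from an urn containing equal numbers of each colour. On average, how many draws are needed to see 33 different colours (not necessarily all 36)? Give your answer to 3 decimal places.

84.284

With k distinct colours already seen, the next new one arrives after an expected 36/(36-k) draws.
Sum over k = 0,...,32: E = 36/36 + 36/35 + 36/34 + ... + 36/5 + 36/4 = 84.2841.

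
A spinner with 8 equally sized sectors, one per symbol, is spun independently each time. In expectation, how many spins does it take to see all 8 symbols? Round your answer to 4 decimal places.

21.7429

The wait to go from k to k+1 distinct symbols is geometric with mean 8/(8-k).
E[T] = 8/8 + 8/7 + 8/6 + ... + 8/2 + 8/1 = 8·H_{8}.
H_{8} = 2.71786, so E[T] = 21.74286.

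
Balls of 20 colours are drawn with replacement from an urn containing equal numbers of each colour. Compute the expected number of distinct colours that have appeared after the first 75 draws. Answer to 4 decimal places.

19.5731

For each colour, P(seen in 75 draws) = 1 - (19/20)^75 = 0.97866.
By linearity of expectation, E[distinct seen] = 20·(1 - (19/20)^75) = 19.57313.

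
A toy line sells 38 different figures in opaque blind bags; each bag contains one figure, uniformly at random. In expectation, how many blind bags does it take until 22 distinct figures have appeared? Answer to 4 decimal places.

32.1926

With k distinct figures already seen, the next new one arrives after an expected 38/(38-k) blind bags.
Sum over k = 0,...,21: E = 38/38 + 38/37 + 38/36 + ... + 38/18 + 38/17 = 32.19257.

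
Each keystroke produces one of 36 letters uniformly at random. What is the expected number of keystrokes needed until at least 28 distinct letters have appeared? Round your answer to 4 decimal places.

Going from k to k+1 distinct takes a geometric number of keystrokes with mean 36/(36-k).
Sum over k = 0,...,27: E = 36/36 + 36/35 + 36/34 + ... + 36/10 + 36/9 = 52.44127.

52.4413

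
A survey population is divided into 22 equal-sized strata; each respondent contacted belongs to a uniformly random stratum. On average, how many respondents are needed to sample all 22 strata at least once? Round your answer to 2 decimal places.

Split into phases: going from k distinct to k+1 distinct takes on average 22/(22-k) respondents.
E[T] = 22/22 + 22/21 + 22/20 + ... + 22/2 + 22/1 = 22·H_{22}.
H_{22} = 3.691, so E[T] = 81.198.

81.20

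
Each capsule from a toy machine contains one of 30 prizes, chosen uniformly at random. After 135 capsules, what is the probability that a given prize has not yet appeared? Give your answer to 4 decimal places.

0.0103

On each capsule the fixed prize fails to appear with probability 29/30.
P(still missing after 135) = (29/30)^135 = 0.01029.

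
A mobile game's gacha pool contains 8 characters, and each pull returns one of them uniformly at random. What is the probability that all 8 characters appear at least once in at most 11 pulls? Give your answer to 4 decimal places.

0.0558

Let A_i be the event that character i is missing after 11 pulls. By inclusion–exclusion on the A_i,
P(all seen) = Σ_{j=0}^{8} (-1)^j C(8,j)((8-j)/8)^11
= 1.00000 - 1.84153 + 1.18258 - 0.31832 + 0.03418 - 0.00115 + 0.00001 - 0.00000 + 0.00000
= 0.05576.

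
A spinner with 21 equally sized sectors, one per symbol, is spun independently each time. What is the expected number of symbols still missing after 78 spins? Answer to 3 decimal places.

For each symbol, P(unseen after 78) = (20/21)^78 = 0.0222.
By linearity of expectation, E[unseen] = 21·(20/21)^78 = 0.4671.

0.467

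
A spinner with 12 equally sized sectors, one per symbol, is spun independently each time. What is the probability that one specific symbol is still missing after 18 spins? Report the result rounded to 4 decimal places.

0.2088

Each spin misses the fixed symbol with probability (12-1)/12 = 11/12, independently.
P(still missing after 18) = (11/12)^18 = 0.20884.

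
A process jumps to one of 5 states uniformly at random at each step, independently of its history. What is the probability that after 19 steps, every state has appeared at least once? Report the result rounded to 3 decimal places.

0.929

Let A_i be the event that state i is missing after 19 steps. By inclusion–exclusion on the A_i,
P(all seen) = Σ_{j=0}^{5} (-1)^j C(5,j)((5-j)/5)^19
= 1.0000 - 0.0721 + 0.0006 - 0.0000 + 0.0000 - 0.0000
= 0.9286.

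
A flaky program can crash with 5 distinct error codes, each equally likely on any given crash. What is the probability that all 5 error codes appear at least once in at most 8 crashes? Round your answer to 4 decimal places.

0.3226

By inclusion–exclusion over which error codes are missing,
P(all seen) = Σ_{j=0}^{5} (-1)^j C(5,j)((5-j)/5)^8
= 1.00000 - 0.83886 + 0.16796 - 0.00655 + 0.00001 - 0.00000
= 0.32256.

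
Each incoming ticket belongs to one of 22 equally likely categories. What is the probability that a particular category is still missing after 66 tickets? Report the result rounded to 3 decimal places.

0.046

On each ticket the fixed category fails to appear with probability 21/22.
P(still missing after 66) = (21/22)^66 = 0.0464.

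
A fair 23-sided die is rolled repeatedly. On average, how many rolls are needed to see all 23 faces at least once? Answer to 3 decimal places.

Split into phases: going from k distinct to k+1 distinct takes on average 23/(23-k) rolls.
E[T] = 23/23 + 23/22 + 23/21 + ... + 23/2 + 23/1 = 23·H_{23}.
H_{23} = 3.7343, so E[T] = 85.8887.

85.889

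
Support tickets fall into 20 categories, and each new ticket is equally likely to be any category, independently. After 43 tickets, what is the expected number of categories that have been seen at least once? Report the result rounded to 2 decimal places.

17.80

For each category, P(seen in 43 tickets) = 1 - (19/20)^43 = 0.890.
By linearity of expectation, E[distinct seen] = 20·(1 - (19/20)^43) = 17.796.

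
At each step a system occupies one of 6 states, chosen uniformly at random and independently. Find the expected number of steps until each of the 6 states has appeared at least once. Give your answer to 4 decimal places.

The wait to go from k to k+1 distinct states is geometric with mean 6/(6-k).
E[T] = 6/6 + 6/5 + 6/4 + 6/3 + 6/2 + 6/1 = 6·H_{6}.
H_{6} = 2.45000, so E[T] = 14.70000.

14.7000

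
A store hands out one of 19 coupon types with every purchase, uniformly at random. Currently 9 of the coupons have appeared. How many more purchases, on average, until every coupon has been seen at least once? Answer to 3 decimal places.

55.650

The wait to go from k to k+1 distinct coupons is geometric with mean 19/(19-k).
Sum over k = 9,...,18: E = 19/10 + 19/9 + 19/8 + ... + 19/2 + 19/1 = 55.6504.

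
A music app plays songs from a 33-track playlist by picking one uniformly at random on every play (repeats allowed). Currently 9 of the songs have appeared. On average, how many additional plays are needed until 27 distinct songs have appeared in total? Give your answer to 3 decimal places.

43.757

From k distinct to k+1 distinct takes on average 33/(33-k) plays.
Sum over k = 9,...,26: E = 33/24 + 33/23 + 33/22 + ... + 33/8 + 33/7 = 43.7566.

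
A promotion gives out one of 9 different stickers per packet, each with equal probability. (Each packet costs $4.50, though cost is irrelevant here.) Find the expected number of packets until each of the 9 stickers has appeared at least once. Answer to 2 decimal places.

After k distinct stickers have appeared, the next packet gives a new one with probability (9-k)/9, so the expected wait for the (k+1)-th is 9/(9-k).
E[T] = 9/9 + 9/8 + 9/7 + ... + 9/2 + 9/1 = 9·H_{9}.
H_{9} = 2.829, so E[T] = 25.461.

25.46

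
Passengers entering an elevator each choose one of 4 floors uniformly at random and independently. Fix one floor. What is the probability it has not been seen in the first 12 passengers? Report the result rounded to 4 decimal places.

On each passenger the fixed floor fails to appear with probability 3/4.
P(still missing after 12) = (3/4)^12 = 0.03168.

0.0317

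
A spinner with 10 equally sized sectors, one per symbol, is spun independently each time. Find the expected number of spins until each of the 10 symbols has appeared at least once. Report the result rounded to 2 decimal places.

29.29

After k distinct symbols have appeared, the next spin gives a new one with probability (10-k)/10, so the expected wait for the (k+1)-th is 10/(10-k).
E[T] = 10/10 + 10/9 + 10/8 + ... + 10/2 + 10/1 = 10·H_{10}.
H_{10} = 2.929, so E[T] = 29.290.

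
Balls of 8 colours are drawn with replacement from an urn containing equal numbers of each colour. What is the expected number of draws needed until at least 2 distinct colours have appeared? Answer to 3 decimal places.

2.143

With k distinct colours already seen, the next new one arrives after an expected 8/(8-k) draws.
Sum over k = 0,...,1: E = 8/8 + 8/7 = 2.1429.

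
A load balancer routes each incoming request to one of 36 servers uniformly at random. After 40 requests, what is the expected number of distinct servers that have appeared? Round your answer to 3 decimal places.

24.334

For each server, P(seen in 40 requests) = 1 - (35/36)^40 = 0.6759.
By linearity of expectation, E[distinct seen] = 36·(1 - (35/36)^40) = 24.3339.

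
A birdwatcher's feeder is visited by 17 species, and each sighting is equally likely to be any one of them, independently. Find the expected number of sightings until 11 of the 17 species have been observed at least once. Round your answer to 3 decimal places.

With k distinct species already seen, the next new one arrives after an expected 17/(17-k) sightings.
Sum over k = 0,...,10: E = 17/17 + 17/16 + 17/15 + ... + 17/8 + 17/7 = 16.8224.

16.822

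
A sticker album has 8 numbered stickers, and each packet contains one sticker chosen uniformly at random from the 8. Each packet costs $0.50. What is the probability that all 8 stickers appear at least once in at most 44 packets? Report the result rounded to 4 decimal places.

Let A_i be the event that sticker i is missing after 44 packets. By inclusion–exclusion on the A_i,
P(all seen) = Σ_{j=0}^{8} (-1)^j C(8,j)((8-j)/8)^44
= 1.00000 - 0.02246 + 0.00009 - 0.00000 + 0.00000 - 0.00000 + 0.00000 - 0.00000 + 0.00000
= 0.97763.

0.9776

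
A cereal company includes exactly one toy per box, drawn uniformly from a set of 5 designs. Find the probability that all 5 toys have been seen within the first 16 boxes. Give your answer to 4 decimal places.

0.8621

By inclusion–exclusion over which toys are missing,
P(all seen) = Σ_{j=0}^{5} (-1)^j C(5,j)((5-j)/5)^16
= 1.00000 - 0.14074 + 0.00282 - 0.00000 + 0.00000 - 0.00000
= 0.86208.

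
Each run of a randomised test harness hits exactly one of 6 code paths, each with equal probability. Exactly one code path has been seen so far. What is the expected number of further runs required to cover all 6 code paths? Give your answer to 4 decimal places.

13.7000

The wait to go from k to k+1 distinct code paths is geometric with mean 6/(6-k).
Sum over k = 1,...,5: E = 6/5 + 6/4 + 6/3 + 6/2 + 6/1 = 13.70000.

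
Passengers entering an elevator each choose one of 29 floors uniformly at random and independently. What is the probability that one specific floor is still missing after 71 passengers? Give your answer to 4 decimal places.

0.0828

Each passenger misses the fixed floor with probability (29-1)/29 = 28/29, independently.
P(still missing after 71) = (28/29)^71 = 0.08279.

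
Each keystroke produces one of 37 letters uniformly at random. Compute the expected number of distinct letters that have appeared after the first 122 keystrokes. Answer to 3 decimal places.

For each letter, P(seen in 122 keystrokes) = 1 - (36/37)^122 = 0.9647.
By linearity of expectation, E[distinct seen] = 37·(1 - (36/37)^122) = 35.6923.

35.692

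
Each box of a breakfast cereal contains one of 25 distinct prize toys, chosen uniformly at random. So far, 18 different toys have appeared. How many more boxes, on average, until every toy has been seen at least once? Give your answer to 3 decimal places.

With k distinct toys already seen, the next new one takes an expected 25/(25-k) boxes.
Sum over k = 18,...,24: E = 25/7 + 25/6 + 25/5 + ... + 25/2 + 25/1 = 64.8214.

64.821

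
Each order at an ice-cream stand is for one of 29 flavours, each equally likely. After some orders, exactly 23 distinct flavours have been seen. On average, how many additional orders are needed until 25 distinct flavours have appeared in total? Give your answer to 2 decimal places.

From k distinct to k+1 distinct takes on average 29/(29-k) orders.
Sum over k = 23,...,24: E = 29/6 + 29/5 = 10.633.

10.63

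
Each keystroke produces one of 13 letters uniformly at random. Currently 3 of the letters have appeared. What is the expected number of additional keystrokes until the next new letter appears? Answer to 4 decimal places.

The number of keystrokes until the next new letter is geometric with success probability 10/13, so its mean is 13/10.
E = 13/10 = 1.30000.

1.3000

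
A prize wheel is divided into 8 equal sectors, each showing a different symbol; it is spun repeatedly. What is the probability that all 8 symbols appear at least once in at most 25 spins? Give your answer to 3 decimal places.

By inclusion–exclusion over which symbols are missing,
P(all seen) = Σ_{j=0}^{8} (-1)^j C(8,j)((8-j)/8)^25
= 1.0000 - 0.2840 + 0.0211 - 0.0004 + 0.0000 - 0.0000 + 0.0000 - 0.0000 + 0.0000
= 0.7366.

0.737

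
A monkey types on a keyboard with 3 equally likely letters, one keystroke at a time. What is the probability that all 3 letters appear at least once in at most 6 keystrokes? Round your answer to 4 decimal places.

0.7407

By inclusion–exclusion over which letters are missing,
P(all seen) = Σ_{j=0}^{3} (-1)^j C(3,j)((3-j)/3)^6
= 1.00000 - 0.26337 + 0.00412 - 0.00000
= 0.74074.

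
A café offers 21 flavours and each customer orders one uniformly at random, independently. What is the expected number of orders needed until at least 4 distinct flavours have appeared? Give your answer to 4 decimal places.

With k distinct flavours already seen, the next new one arrives after an expected 21/(21-k) orders.
Sum over k = 0,...,3: E = 21/21 + 21/20 + 21/19 + 21/18 = 4.32193.

4.3219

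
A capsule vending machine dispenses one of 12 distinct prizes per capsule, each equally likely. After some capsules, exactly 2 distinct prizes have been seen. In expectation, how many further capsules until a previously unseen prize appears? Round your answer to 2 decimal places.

1.20

Each capsule yields a new prize with probability (12-2)/12 = 10/12, so the wait is geometric with mean 12/10.
E = 12/10 = 1.200.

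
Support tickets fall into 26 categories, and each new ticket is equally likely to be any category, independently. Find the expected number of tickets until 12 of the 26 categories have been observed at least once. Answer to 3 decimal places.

Going from k to k+1 distinct takes a geometric number of tickets with mean 26/(26-k).
Sum over k = 0,...,11: E = 26/26 + 26/25 + 26/24 + ... + 26/16 + 26/15 = 15.6743.

15.674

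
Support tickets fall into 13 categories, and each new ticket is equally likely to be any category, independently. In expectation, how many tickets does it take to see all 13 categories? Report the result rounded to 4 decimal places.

Split into phases: going from k distinct to k+1 distinct takes on average 13/(13-k) tickets.
E[T] = 13/13 + 13/12 + 13/11 + ... + 13/2 + 13/1 = 13·H_{13}.
H_{13} = 3.18013, so E[T] = 41.34174.

41.3417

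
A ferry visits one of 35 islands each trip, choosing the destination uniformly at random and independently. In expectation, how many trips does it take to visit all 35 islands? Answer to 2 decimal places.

Split into phases: going from k distinct to k+1 distinct takes on average 35/(35-k) trips.
E[T] = 35/35 + 35/34 + 35/33 + ... + 35/2 + 35/1 = 35·H_{35}.
H_{35} = 4.147, so E[T] = 145.137.

145.14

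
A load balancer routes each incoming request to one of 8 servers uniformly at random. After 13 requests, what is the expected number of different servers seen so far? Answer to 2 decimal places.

For each server, P(seen in 13 requests) = 1 - (7/8)^13 = 0.824.
By linearity of expectation, E[distinct seen] = 8·(1 - (7/8)^13) = 6.590.

6.59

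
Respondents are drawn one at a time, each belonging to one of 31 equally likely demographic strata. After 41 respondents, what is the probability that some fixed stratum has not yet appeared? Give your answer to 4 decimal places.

On each respondent the fixed stratum fails to appear with probability 30/31.
P(still missing after 41) = (30/31)^41 = 0.26070.

0.2607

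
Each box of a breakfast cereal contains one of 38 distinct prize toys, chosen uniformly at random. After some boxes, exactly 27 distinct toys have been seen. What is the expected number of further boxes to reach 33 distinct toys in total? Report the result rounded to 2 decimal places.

27.99

With k distinct toys already seen, the next new one takes an expected 38/(38-k) boxes.
Sum over k = 27,...,32: E = 38/11 + 38/10 + 38/9 + 38/8 + 38/7 + 38/6 = 27.989.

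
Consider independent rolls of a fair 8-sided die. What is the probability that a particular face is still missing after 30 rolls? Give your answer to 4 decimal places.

0.0182

On each roll the fixed face fails to appear with probability 7/8.
P(still missing after 30) = (7/8)^30 = 0.01821.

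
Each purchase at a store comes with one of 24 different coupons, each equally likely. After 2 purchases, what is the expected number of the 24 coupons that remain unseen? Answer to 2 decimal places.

For each coupon, P(unseen after 2) = (23/24)^2 = 0.918.
By linearity of expectation, E[unseen] = 24·(23/24)^2 = 22.042.

22.04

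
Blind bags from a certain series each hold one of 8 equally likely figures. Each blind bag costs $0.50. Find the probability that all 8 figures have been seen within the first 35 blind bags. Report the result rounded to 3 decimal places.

0.926

By inclusion–exclusion over which figures are missing,
P(all seen) = Σ_{j=0}^{8} (-1)^j C(8,j)((8-j)/8)^35
= 1.0000 - 0.0747 + 0.0012 - 0.0000 + 0.0000 - 0.0000 + 0.0000 - 0.0000 + 0.0000
= 0.9265.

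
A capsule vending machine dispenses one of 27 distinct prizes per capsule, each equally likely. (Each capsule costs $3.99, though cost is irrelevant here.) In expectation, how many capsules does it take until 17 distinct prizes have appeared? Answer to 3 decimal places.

With k distinct prizes already seen, the next new one arrives after an expected 27/(27-k) capsules.
Sum over k = 0,...,16: E = 27/27 + 27/26 + 27/25 + ... + 27/12 + 27/11 = 25.9872.

25.987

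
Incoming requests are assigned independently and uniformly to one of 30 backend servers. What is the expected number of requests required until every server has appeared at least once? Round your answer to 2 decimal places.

119.85

After k distinct servers have appeared, the next request gives a new one with probability (30-k)/30, so the expected wait for the (k+1)-th is 30/(30-k).
E[T] = 30/30 + 30/29 + 30/28 + ... + 30/2 + 30/1 = 30·H_{30}.
H_{30} = 3.995, so E[T] = 119.850.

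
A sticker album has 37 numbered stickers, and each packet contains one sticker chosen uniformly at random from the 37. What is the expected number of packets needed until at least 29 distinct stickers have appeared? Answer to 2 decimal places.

54.90

With k distinct stickers already seen, the next new one arrives after an expected 37/(37-k) packets.
Sum over k = 0,...,28: E = 37/37 + 37/36 + 37/35 + ... + 37/10 + 37/9 = 54.898.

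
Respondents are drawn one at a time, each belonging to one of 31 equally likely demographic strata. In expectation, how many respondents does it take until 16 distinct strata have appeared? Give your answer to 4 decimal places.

21.9795

Going from k to k+1 distinct takes a geometric number of respondents with mean 31/(31-k).
Sum over k = 0,...,15: E = 31/31 + 31/30 + 31/29 + ... + 31/17 + 31/16 = 21.97950.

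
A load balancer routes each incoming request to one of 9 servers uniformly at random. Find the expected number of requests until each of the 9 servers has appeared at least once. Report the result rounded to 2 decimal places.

Split into phases: going from k distinct to k+1 distinct takes on average 9/(9-k) requests.
E[T] = 9/9 + 9/8 + 9/7 + ... + 9/2 + 9/1 = 9·H_{9}.
H_{9} = 2.829, so E[T] = 25.461.

25.46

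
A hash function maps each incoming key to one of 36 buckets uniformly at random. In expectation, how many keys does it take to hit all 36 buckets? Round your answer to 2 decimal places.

150.28

After k distinct buckets have appeared, the next key gives a new one with probability (36-k)/36, so the expected wait for the (k+1)-th is 36/(36-k).
E[T] = 36/36 + 36/35 + 36/34 + ... + 36/2 + 36/1 = 36·H_{36}.
H_{36} = 4.175, so E[T] = 150.284.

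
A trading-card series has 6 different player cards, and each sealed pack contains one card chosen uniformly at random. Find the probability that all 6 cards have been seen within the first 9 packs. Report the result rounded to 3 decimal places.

By inclusion–exclusion over which cards are missing,
P(all seen) = Σ_{j=0}^{6} (-1)^j C(6,j)((6-j)/6)^9
= 1.0000 - 1.1628 + 0.3902 - 0.0391 + 0.0008 - 0.0000 + 0.0000
= 0.1890.

0.189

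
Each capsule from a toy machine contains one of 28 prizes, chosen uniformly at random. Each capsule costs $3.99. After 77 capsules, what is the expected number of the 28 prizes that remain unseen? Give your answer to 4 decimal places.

1.7022

For each prize, P(unseen after 77) = (27/28)^77 = 0.06079.
By linearity of expectation, E[unseen] = 28·(27/28)^77 = 1.70216.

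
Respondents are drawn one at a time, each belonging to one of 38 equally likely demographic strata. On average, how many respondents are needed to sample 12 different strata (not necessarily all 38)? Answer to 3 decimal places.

14.192

With k distinct strata already seen, the next new one arrives after an expected 38/(38-k) respondents.
Sum over k = 0,...,11: E = 38/38 + 38/37 + 38/36 + ... + 38/28 + 38/27 = 14.1923.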